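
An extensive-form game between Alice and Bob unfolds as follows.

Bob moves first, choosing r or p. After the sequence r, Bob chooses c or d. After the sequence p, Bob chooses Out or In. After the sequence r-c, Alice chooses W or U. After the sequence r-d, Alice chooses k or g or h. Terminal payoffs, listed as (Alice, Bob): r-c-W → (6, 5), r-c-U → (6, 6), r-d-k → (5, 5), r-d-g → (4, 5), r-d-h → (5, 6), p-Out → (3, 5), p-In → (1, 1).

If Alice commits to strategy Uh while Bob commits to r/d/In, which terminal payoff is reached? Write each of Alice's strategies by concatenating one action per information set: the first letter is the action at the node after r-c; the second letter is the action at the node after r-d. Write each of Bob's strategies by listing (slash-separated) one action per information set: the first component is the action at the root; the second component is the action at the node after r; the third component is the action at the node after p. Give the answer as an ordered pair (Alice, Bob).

(5, 6)

Trace the play path from the root:
  Bob plays r
  Bob plays d at [r]
  Alice plays h at [r-d]
→ terminal payoff (5, 6).
(Alice's choice at the node after r-c is never reached on this path, so it doesn't affect the outcome.)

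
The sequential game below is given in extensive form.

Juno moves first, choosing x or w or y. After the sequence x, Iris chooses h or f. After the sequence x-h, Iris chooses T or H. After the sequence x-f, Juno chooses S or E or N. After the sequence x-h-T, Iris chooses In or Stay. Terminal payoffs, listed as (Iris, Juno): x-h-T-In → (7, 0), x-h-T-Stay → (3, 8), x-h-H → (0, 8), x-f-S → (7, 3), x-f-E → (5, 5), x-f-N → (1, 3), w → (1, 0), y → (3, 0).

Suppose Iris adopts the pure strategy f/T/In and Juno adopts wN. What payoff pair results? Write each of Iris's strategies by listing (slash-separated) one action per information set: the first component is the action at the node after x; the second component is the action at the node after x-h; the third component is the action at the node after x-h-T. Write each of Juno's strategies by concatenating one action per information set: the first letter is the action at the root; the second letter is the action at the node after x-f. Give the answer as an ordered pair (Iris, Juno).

Trace the play path from the root:
  Juno plays w
→ terminal payoff (1, 0).
(Iris's choice at the node after x is never reached on this path, so it doesn't affect the outcome.)

(1, 0)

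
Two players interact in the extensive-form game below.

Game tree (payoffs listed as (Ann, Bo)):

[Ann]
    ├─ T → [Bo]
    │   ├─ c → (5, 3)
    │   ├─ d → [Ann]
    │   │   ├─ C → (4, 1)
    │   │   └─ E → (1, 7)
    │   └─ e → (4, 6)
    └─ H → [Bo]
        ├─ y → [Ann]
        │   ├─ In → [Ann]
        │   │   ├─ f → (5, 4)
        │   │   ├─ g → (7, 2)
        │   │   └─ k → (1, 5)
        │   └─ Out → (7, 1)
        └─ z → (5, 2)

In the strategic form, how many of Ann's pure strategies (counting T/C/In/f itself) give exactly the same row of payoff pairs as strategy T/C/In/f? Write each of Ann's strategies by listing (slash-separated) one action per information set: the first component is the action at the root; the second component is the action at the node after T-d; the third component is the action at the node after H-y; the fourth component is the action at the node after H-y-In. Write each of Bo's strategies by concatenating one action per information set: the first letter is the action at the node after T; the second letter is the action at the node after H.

Row for T/C/In/f (columns cy, cz, dy, dz, ey, ez): (5,3) (5,3) (4,1) (4,1) (4,6) (4,6).
Under T/C/In/f, Ann's choice at the node after H-y and at the node after H-y-In can never be reached regardless of what Bo does, so varying those choices leaves every outcome unchanged.
Holding the reachable choices fixed and varying the unreachable ones freely already gives 2 × 3 = 6 equivalent strategies.
No other strategy reproduces this row, so those 6 are the full class: T/C/In/f, T/C/In/g, T/C/In/k, T/C/Out/f, T/C/Out/g, T/C/Out/k.

6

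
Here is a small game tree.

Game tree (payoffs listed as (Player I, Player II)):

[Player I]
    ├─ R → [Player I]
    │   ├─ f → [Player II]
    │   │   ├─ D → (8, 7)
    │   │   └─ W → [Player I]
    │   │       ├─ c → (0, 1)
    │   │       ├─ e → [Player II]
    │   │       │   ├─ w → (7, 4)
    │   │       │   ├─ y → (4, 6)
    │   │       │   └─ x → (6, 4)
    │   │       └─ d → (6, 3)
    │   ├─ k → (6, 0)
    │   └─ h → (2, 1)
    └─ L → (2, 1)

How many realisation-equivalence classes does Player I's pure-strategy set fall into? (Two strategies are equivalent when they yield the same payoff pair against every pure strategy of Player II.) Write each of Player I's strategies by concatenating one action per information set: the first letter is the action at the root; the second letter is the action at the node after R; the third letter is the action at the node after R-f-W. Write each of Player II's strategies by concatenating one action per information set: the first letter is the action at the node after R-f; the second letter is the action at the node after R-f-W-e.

5

Player I has 18 pure strategies: Rfc, Rfe, Rfd, Rkc, Rke, Rkd, Rhc, Rhe, Rhd, Lfc, Lfe, Lfd, Lkc, Lke, Lkd, Lhc, Lhe, Lhd. Columns: Dw, Dy, Dx, Ww, Wy, Wx.
{Rfc} → row (8,7) (8,7) (8,7) (0,1) (0,1) (0,1)
{Rfe} → row (8,7) (8,7) (8,7) (7,4) (4,6) (6,4)
{Rfd} → row (8,7) (8,7) (8,7) (6,3) (6,3) (6,3)
{Rkc, Rke, Rkd} → row (6,0) (6,0) (6,0) (6,0) (6,0) (6,0)
{Rhc, Rhe, Rhd, Lfc, Lfe, Lfd, Lkc, Lke, Lkd, Lhc, Lhe, Lhd} → row (2,1) (2,1) (2,1) (2,1) (2,1) (2,1)
That's 5 distinct rows out of 18 strategies.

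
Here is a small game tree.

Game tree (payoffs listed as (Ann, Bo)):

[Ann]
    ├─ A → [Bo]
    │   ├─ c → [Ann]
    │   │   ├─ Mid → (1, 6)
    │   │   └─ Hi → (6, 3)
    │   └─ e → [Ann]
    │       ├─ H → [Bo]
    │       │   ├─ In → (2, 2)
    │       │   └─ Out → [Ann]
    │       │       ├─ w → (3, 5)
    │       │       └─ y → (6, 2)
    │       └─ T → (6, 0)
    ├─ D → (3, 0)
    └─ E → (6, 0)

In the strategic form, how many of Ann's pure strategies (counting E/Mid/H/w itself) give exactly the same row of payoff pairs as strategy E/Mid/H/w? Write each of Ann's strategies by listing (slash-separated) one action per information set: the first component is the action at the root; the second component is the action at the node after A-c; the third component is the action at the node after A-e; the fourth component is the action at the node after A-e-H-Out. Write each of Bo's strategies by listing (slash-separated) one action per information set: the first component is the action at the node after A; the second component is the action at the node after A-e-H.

8

Row for E/Mid/H/w (columns c/In, c/Out, e/In, e/Out): (6,0) (6,0) (6,0) (6,0).
Under E/Mid/H/w, Ann's choice at the node after A-c and at the node after A-e and at the node after A-e-H-Out can never be reached regardless of what Bo does, so varying those choices leaves every outcome unchanged.
Holding the reachable choices fixed and varying the unreachable ones freely already gives 2 × 2 × 2 = 8 equivalent strategies.
No other strategy reproduces this row, so those 8 are the full class: E/Mid/H/w, E/Mid/H/y, E/Mid/T/w, E/Mid/T/y, E/Hi/H/w, E/Hi/H/y, E/Hi/T/w, E/Hi/T/y.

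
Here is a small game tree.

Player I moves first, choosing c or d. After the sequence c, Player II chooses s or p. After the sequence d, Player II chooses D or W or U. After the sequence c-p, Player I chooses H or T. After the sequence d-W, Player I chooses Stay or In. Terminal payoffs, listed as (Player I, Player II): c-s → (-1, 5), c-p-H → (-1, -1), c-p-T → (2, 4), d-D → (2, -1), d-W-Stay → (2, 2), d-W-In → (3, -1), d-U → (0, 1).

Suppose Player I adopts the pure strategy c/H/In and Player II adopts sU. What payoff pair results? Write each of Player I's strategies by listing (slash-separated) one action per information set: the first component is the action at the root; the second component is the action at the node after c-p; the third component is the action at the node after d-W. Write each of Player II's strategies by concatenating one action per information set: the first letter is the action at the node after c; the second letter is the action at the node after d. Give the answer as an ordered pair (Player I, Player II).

Trace the play path from the root:
  Player I plays c
  Player II plays s at [c]
→ terminal payoff (-1, 5).
(Player I's choice at the node after c-p is never reached on this path, so it doesn't affect the outcome.)

(-1, 5)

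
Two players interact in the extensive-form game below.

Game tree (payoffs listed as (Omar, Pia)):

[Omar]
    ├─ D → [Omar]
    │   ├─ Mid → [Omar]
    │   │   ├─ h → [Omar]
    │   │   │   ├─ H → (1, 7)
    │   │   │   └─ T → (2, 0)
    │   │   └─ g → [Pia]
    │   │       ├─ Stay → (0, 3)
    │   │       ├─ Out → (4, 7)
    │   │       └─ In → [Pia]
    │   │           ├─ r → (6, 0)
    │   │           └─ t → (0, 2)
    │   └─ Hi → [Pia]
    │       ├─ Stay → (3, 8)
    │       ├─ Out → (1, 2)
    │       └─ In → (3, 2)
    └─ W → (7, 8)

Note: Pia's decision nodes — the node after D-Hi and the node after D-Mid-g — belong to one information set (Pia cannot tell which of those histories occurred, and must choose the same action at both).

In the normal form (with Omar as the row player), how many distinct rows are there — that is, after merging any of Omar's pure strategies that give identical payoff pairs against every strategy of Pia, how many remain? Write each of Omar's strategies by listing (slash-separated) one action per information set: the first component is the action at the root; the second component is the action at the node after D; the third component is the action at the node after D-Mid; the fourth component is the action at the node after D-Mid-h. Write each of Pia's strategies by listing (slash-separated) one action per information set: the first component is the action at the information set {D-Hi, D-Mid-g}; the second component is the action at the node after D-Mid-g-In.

5

Omar has 16 pure strategies: D/Mid/h/H, D/Mid/h/T, D/Mid/g/H, D/Mid/g/T, D/Hi/h/H, D/Hi/h/T, D/Hi/g/H, D/Hi/g/T, W/Mid/h/H, W/Mid/h/T, W/Mid/g/H, W/Mid/g/T, W/Hi/h/H, W/Hi/h/T, W/Hi/g/H, W/Hi/g/T. Columns: Stay/r, Stay/t, Out/r, Out/t, In/r, In/t.
{D/Mid/h/H} → row (1,7) (1,7) (1,7) (1,7) (1,7) (1,7)
{D/Mid/h/T} → row (2,0) (2,0) (2,0) (2,0) (2,0) (2,0)
{D/Mid/g/H, D/Mid/g/T} → row (0,3) (0,3) (4,7) (4,7) (6,0) (0,2)
{D/Hi/h/H, D/Hi/h/T, D/Hi/g/H, D/Hi/g/T} → row (3,8) (3,8) (1,2) (1,2) (3,2) (3,2)
{W/Mid/h/H, W/Mid/h/T, W/Mid/g/H, W/Mid/g/T, W/Hi/h/H, W/Hi/h/T, W/Hi/g/H, W/Hi/g/T} → row (7,8) (7,8) (7,8) (7,8) (7,8) (7,8)
That's 5 distinct rows out of 16 strategies.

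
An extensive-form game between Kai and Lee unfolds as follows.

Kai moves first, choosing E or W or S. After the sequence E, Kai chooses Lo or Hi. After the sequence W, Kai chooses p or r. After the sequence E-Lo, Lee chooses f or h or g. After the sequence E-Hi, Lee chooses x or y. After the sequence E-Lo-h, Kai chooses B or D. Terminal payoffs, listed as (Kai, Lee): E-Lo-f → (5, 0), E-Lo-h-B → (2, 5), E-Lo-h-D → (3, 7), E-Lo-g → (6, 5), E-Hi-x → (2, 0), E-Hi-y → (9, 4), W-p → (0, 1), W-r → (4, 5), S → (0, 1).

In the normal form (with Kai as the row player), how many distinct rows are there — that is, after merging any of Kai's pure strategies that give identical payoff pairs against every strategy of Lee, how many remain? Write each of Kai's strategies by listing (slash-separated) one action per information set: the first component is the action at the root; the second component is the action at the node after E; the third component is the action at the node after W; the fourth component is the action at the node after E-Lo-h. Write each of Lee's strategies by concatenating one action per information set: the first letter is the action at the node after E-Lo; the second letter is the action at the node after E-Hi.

Kai has 24 pure strategies: E/Lo/p/B, E/Lo/p/D, E/Lo/r/B, E/Lo/r/D, E/Hi/p/B, E/Hi/p/D, E/Hi/r/B, E/Hi/r/D, W/Lo/p/B, W/Lo/p/D, W/Lo/r/B, W/Lo/r/D, W/Hi/p/B, W/Hi/p/D, W/Hi/r/B, W/Hi/r/D, S/Lo/p/B, S/Lo/p/D, S/Lo/r/B, S/Lo/r/D, S/Hi/p/B, S/Hi/p/D, S/Hi/r/B, S/Hi/r/D. Columns: fx, fy, hx, hy, gx, gy.
{E/Lo/p/B, E/Lo/r/B} → row (5,0) (5,0) (2,5) (2,5) (6,5) (6,5)
{E/Lo/p/D, E/Lo/r/D} → row (5,0) (5,0) (3,7) (3,7) (6,5) (6,5)
{E/Hi/p/B, E/Hi/p/D, E/Hi/r/B, E/Hi/r/D} → row (2,0) (9,4) (2,0) (9,4) (2,0) (9,4)
{W/Lo/p/B, W/Lo/p/D, W/Hi/p/B, W/Hi/p/D, S/Lo/p/B, S/Lo/p/D, S/Lo/r/B, S/Lo/r/D, S/Hi/p/B, S/Hi/p/D, S/Hi/r/B, S/Hi/r/D} → row (0,1) (0,1) (0,1) (0,1) (0,1) (0,1)
{W/Lo/r/B, W/Lo/r/D, W/Hi/r/B, W/Hi/r/D} → row (4,5) (4,5) (4,5) (4,5) (4,5) (4,5)
That's 5 distinct rows out of 24 strategies.

5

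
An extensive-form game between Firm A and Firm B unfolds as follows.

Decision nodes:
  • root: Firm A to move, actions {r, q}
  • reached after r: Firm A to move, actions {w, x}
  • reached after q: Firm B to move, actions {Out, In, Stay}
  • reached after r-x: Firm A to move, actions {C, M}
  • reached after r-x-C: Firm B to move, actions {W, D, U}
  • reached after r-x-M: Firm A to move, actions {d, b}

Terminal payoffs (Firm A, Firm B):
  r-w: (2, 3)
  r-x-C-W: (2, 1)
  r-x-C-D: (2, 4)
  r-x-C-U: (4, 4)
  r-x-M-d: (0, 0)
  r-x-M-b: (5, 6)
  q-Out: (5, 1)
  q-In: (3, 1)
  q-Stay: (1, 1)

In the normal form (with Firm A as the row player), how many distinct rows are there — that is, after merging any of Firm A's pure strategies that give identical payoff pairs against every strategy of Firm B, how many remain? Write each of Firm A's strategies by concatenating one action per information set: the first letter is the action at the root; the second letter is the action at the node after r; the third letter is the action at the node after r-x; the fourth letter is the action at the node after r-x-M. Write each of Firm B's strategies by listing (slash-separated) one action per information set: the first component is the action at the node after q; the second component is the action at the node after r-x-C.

Firm A has 16 pure strategies: rwCd, rwCb, rwMd, rwMb, rxCd, rxCb, rxMd, rxMb, qwCd, qwCb, qwMd, qwMb, qxCd, qxCb, qxMd, qxMb. Columns: Out/W, Out/D, Out/U, In/W, In/D, In/U, Stay/W, Stay/D, Stay/U.
{rwCd, rwCb, rwMd, rwMb} → row (2,3) (2,3) (2,3) (2,3) (2,3) (2,3) (2,3) (2,3) (2,3)
{rxCd, rxCb} → row (2,1) (2,4) (4,4) (2,1) (2,4) (4,4) (2,1) (2,4) (4,4)
{rxMd} → row (0,0) (0,0) (0,0) (0,0) (0,0) (0,0) (0,0) (0,0) (0,0)
{rxMb} → row (5,6) (5,6) (5,6) (5,6) (5,6) (5,6) (5,6) (5,6) (5,6)
{qwCd, qwCb, qwMd, qwMb, qxCd, qxCb, qxMd, qxMb} → row (5,1) (5,1) (5,1) (3,1) (3,1) (3,1) (1,1) (1,1) (1,1)
That's 5 distinct rows out of 16 strategies.

5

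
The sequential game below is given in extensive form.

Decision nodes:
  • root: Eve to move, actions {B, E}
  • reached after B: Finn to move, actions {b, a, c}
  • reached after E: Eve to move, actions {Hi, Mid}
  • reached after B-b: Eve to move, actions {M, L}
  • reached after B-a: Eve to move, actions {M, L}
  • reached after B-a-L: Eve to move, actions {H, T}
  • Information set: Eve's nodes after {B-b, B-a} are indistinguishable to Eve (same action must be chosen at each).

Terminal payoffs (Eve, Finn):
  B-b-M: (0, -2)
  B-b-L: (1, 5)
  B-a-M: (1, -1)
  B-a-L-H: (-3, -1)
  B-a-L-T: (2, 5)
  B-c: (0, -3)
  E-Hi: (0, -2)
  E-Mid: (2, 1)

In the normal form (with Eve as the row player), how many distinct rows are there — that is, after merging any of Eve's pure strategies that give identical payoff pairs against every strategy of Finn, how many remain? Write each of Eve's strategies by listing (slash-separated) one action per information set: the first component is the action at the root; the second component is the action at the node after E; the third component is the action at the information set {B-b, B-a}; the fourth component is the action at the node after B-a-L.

Eve has 16 pure strategies: B/Hi/M/H, B/Hi/M/T, B/Hi/L/H, B/Hi/L/T, B/Mid/M/H, B/Mid/M/T, B/Mid/L/H, B/Mid/L/T, E/Hi/M/H, E/Hi/M/T, E/Hi/L/H, E/Hi/L/T, E/Mid/M/H, E/Mid/M/T, E/Mid/L/H, E/Mid/L/T. Columns: b, a, c.
{B/Hi/M/H, B/Hi/M/T, B/Mid/M/H, B/Mid/M/T} → row (0,-2) (1,-1) (0,-3)
{B/Hi/L/H, B/Mid/L/H} → row (1,5) (-3,-1) (0,-3)
{B/Hi/L/T, B/Mid/L/T} → row (1,5) (2,5) (0,-3)
{E/Hi/M/H, E/Hi/M/T, E/Hi/L/H, E/Hi/L/T} → row (0,-2) (0,-2) (0,-2)
{E/Mid/M/H, E/Mid/M/T, E/Mid/L/H, E/Mid/L/T} → row (2,1) (2,1) (2,1)
That's 5 distinct rows out of 16 strategies.

5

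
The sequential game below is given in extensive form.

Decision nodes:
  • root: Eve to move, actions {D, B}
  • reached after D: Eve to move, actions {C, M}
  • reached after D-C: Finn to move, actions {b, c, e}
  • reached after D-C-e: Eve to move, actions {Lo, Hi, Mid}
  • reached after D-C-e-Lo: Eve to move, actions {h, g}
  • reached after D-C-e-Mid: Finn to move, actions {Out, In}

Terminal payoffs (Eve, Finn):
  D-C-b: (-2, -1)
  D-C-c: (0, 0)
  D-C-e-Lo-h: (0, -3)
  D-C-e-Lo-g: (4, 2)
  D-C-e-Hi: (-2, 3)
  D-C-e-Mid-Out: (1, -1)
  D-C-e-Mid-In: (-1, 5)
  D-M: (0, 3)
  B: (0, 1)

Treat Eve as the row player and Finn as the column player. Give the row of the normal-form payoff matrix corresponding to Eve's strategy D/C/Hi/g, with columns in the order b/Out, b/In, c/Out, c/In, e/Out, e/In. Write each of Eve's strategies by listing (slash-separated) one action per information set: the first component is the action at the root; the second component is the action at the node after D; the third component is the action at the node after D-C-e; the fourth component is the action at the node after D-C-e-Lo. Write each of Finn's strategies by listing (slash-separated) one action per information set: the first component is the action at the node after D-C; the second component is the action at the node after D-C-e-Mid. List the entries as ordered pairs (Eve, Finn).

vs b/Out: Eve plays D → Eve plays C at [D] → Finn plays b at [D-C] → (-2, -1)
vs b/In: Eve plays D → Eve plays C at [D] → Finn plays b at [D-C] → (-2, -1)
vs c/Out: Eve plays D → Eve plays C at [D] → Finn plays c at [D-C] → (0, 0)
vs c/In: Eve plays D → Eve plays C at [D] → Finn plays c at [D-C] → (0, 0)
vs e/Out: Eve plays D → Eve plays C at [D] → Finn plays e at [D-C] → Eve plays Hi at [D-C-e] → (-2, 3)
vs e/In: Eve plays D → Eve plays C at [D] → Finn plays e at [D-C] → Eve plays Hi at [D-C-e] → (-2, 3)

(-2,-1) (-2,-1) (0,0) (0,0) (-2,3) (-2,3)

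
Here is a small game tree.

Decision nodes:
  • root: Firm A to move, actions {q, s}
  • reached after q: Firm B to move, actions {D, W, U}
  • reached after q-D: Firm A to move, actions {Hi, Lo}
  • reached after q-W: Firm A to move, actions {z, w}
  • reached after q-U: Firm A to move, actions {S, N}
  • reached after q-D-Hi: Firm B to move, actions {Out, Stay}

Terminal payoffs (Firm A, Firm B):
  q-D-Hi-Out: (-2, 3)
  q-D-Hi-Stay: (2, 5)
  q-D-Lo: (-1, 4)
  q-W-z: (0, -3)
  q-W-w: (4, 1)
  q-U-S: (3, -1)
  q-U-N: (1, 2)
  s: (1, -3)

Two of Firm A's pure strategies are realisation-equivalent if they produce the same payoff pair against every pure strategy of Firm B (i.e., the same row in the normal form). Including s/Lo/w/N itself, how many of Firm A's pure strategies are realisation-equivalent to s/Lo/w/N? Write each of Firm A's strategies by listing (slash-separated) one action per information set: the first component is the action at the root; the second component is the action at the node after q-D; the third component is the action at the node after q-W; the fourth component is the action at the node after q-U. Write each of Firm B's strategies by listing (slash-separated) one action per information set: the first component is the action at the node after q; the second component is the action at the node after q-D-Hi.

8

Row for s/Lo/w/N (columns D/Out, D/Stay, W/Out, W/Stay, U/Out, U/Stay): (1,-3) (1,-3) (1,-3) (1,-3) (1,-3) (1,-3).
Under s/Lo/w/N, Firm A's choice at the node after q-D and at the node after q-W and at the node after q-U can never be reached regardless of what Firm B does, so varying those choices leaves every outcome unchanged.
Holding the reachable choices fixed and varying the unreachable ones freely already gives 2 × 2 × 2 = 8 equivalent strategies.
No other strategy reproduces this row, so those 8 are the full class: s/Hi/z/S, s/Hi/z/N, s/Hi/w/S, s/Hi/w/N, s/Lo/z/S, s/Lo/z/N, s/Lo/w/S, s/Lo/w/N.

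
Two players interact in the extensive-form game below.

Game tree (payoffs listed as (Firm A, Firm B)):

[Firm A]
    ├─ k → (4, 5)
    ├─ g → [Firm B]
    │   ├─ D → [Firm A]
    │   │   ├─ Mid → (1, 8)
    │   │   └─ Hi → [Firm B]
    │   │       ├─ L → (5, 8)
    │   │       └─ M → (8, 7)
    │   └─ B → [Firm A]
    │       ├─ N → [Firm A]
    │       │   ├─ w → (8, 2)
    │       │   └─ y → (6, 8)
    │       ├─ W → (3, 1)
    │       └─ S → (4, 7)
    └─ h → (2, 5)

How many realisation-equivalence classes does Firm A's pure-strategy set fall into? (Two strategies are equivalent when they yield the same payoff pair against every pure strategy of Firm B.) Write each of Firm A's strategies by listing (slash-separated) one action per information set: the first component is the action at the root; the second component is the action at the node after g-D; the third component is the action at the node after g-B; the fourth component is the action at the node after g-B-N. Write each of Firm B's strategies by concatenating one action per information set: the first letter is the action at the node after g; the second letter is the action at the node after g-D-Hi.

Firm A has 36 pure strategies: k/Mid/N/w, k/Mid/N/y, k/Mid/W/w, k/Mid/W/y, k/Mid/S/w, k/Mid/S/y, k/Hi/N/w, k/Hi/N/y, k/Hi/W/w, k/Hi/W/y, k/Hi/S/w, k/Hi/S/y, g/Mid/N/w, g/Mid/N/y, g/Mid/W/w, g/Mid/W/y, g/Mid/S/w, g/Mid/S/y, g/Hi/N/w, g/Hi/N/y, g/Hi/W/w, g/Hi/W/y, g/Hi/S/w, g/Hi/S/y, h/Mid/N/w, h/Mid/N/y, h/Mid/W/w, h/Mid/W/y, h/Mid/S/w, h/Mid/S/y, h/Hi/N/w, h/Hi/N/y, h/Hi/W/w, h/Hi/W/y, h/Hi/S/w, h/Hi/S/y. Columns: DL, DM, BL, BM.
{k/Mid/N/w, k/Mid/N/y, k/Mid/W/w, k/Mid/W/y, k/Mid/S/w, k/Mid/S/y, k/Hi/N/w, k/Hi/N/y, k/Hi/W/w, k/Hi/W/y, k/Hi/S/w, k/Hi/S/y} → row (4,5) (4,5) (4,5) (4,5)
{g/Mid/N/w} → row (1,8) (1,8) (8,2) (8,2)
{g/Mid/N/y} → row (1,8) (1,8) (6,8) (6,8)
{g/Mid/W/w, g/Mid/W/y} → row (1,8) (1,8) (3,1) (3,1)
{g/Mid/S/w, g/Mid/S/y} → row (1,8) (1,8) (4,7) (4,7)
{g/Hi/N/w} → row (5,8) (8,7) (8,2) (8,2)
{g/Hi/N/y} → row (5,8) (8,7) (6,8) (6,8)
{g/Hi/W/w, g/Hi/W/y} → row (5,8) (8,7) (3,1) (3,1)
{g/Hi/S/w, g/Hi/S/y} → row (5,8) (8,7) (4,7) (4,7)
{h/Mid/N/w, h/Mid/N/y, h/Mid/W/w, h/Mid/W/y, h/Mid/S/w, h/Mid/S/y, h/Hi/N/w, h/Hi/N/y, h/Hi/W/w, h/Hi/W/y, h/Hi/S/w, h/Hi/S/y} → row (2,5) (2,5) (2,5) (2,5)
That's 10 distinct rows out of 36 strategies.

10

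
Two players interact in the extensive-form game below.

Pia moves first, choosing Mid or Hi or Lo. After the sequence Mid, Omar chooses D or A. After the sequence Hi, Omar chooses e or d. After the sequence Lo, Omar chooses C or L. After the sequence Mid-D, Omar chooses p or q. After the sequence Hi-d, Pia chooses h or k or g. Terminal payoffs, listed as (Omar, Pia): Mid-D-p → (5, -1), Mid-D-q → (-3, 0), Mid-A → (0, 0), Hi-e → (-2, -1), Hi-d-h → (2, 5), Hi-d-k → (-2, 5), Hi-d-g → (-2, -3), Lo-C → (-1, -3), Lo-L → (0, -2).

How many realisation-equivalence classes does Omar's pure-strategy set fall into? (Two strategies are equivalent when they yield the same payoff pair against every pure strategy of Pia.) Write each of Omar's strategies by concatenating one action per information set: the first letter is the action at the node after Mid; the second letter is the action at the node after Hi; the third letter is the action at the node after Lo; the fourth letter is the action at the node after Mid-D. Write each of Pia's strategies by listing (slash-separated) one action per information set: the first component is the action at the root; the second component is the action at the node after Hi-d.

12

Omar has 16 pure strategies: DeCp, DeCq, DeLp, DeLq, DdCp, DdCq, DdLp, DdLq, AeCp, AeCq, AeLp, AeLq, AdCp, AdCq, AdLp, AdLq. Columns: Mid/h, Mid/k, Mid/g, Hi/h, Hi/k, Hi/g, Lo/h, Lo/k, Lo/g.
{DeCp} → row (5,-1) (5,-1) (5,-1) (-2,-1) (-2,-1) (-2,-1) (-1,-3) (-1,-3) (-1,-3)
{DeCq} → row (-3,0) (-3,0) (-3,0) (-2,-1) (-2,-1) (-2,-1) (-1,-3) (-1,-3) (-1,-3)
{DeLp} → row (5,-1) (5,-1) (5,-1) (-2,-1) (-2,-1) (-2,-1) (0,-2) (0,-2) (0,-2)
{DeLq} → row (-3,0) (-3,0) (-3,0) (-2,-1) (-2,-1) (-2,-1) (0,-2) (0,-2) (0,-2)
{DdCp} → row (5,-1) (5,-1) (5,-1) (2,5) (-2,5) (-2,-3) (-1,-3) (-1,-3) (-1,-3)
{DdCq} → row (-3,0) (-3,0) (-3,0) (2,5) (-2,5) (-2,-3) (-1,-3) (-1,-3) (-1,-3)
{DdLp} → row (5,-1) (5,-1) (5,-1) (2,5) (-2,5) (-2,-3) (0,-2) (0,-2) (0,-2)
{DdLq} → row (-3,0) (-3,0) (-3,0) (2,5) (-2,5) (-2,-3) (0,-2) (0,-2) (0,-2)
{AeCp, AeCq} → row (0,0) (0,0) (0,0) (-2,-1) (-2,-1) (-2,-1) (-1,-3) (-1,-3) (-1,-3)
{AeLp, AeLq} → row (0,0) (0,0) (0,0) (-2,-1) (-2,-1) (-2,-1) (0,-2) (0,-2) (0,-2)
{AdCp, AdCq} → row (0,0) (0,0) (0,0) (2,5) (-2,5) (-2,-3) (-1,-3) (-1,-3) (-1,-3)
{AdLp, AdLq} → row (0,0) (0,0) (0,0) (2,5) (-2,5) (-2,-3) (0,-2) (0,-2) (0,-2)
That's 12 distinct rows out of 16 strategies.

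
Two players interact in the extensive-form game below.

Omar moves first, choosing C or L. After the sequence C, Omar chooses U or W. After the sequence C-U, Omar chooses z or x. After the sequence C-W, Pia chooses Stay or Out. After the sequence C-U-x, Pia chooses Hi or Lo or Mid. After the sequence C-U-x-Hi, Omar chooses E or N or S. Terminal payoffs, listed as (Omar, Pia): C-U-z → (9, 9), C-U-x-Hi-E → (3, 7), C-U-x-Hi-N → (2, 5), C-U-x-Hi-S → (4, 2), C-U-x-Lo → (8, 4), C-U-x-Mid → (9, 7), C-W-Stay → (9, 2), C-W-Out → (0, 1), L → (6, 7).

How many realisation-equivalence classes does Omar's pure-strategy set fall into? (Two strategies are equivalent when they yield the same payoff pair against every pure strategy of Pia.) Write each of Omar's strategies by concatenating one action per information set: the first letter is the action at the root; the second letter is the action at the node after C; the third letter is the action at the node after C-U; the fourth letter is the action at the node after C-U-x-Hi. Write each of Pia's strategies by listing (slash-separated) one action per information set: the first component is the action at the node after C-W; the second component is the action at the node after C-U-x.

Omar has 24 pure strategies: CUzE, CUzN, CUzS, CUxE, CUxN, CUxS, CWzE, CWzN, CWzS, CWxE, CWxN, CWxS, LUzE, LUzN, LUzS, LUxE, LUxN, LUxS, LWzE, LWzN, LWzS, LWxE, LWxN, LWxS. Columns: Stay/Hi, Stay/Lo, Stay/Mid, Out/Hi, Out/Lo, Out/Mid.
{CUzE, CUzN, CUzS} → row (9,9) (9,9) (9,9) (9,9) (9,9) (9,9)
{CUxE} → row (3,7) (8,4) (9,7) (3,7) (8,4) (9,7)
{CUxN} → row (2,5) (8,4) (9,7) (2,5) (8,4) (9,7)
{CUxS} → row (4,2) (8,4) (9,7) (4,2) (8,4) (9,7)
{CWzE, CWzN, CWzS, CWxE, CWxN, CWxS} → row (9,2) (9,2) (9,2) (0,1) (0,1) (0,1)
{LUzE, LUzN, LUzS, LUxE, LUxN, LUxS, LWzE, LWzN, LWzS, LWxE, LWxN, LWxS} → row (6,7) (6,7) (6,7) (6,7) (6,7) (6,7)
That's 6 distinct rows out of 24 strategies.

6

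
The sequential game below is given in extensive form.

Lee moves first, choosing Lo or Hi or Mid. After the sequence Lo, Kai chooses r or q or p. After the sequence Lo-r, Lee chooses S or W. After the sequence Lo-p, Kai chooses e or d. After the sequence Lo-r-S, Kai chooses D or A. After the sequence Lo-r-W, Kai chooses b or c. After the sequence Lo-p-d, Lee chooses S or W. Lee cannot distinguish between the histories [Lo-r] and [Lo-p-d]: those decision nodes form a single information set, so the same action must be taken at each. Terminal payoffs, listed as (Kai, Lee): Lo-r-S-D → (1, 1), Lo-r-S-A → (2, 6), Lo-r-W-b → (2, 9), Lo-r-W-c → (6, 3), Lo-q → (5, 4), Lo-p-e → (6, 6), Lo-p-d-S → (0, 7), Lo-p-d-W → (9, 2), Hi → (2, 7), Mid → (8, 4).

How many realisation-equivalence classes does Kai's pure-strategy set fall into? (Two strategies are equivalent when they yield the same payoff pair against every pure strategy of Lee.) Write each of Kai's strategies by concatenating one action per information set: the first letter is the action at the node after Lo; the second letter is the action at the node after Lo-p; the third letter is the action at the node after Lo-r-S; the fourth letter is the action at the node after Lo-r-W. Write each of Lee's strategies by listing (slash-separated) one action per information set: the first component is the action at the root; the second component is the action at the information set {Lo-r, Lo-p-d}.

7

Kai has 24 pure strategies: reDb, reDc, reAb, reAc, rdDb, rdDc, rdAb, rdAc, qeDb, qeDc, qeAb, qeAc, qdDb, qdDc, qdAb, qdAc, peDb, peDc, peAb, peAc, pdDb, pdDc, pdAb, pdAc. Columns: Lo/S, Lo/W, Hi/S, Hi/W, Mid/S, Mid/W.
{reDb, rdDb} → row (1,1) (2,9) (2,7) (2,7) (8,4) (8,4)
{reDc, rdDc} → row (1,1) (6,3) (2,7) (2,7) (8,4) (8,4)
{reAb, rdAb} → row (2,6) (2,9) (2,7) (2,7) (8,4) (8,4)
{reAc, rdAc} → row (2,6) (6,3) (2,7) (2,7) (8,4) (8,4)
{qeDb, qeDc, qeAb, qeAc, qdDb, qdDc, qdAb, qdAc} → row (5,4) (5,4) (2,7) (2,7) (8,4) (8,4)
{peDb, peDc, peAb, peAc} → row (6,6) (6,6) (2,7) (2,7) (8,4) (8,4)
{pdDb, pdDc, pdAb, pdAc} → row (0,7) (9,2) (2,7) (2,7) (8,4) (8,4)
That's 7 distinct rows out of 24 strategies.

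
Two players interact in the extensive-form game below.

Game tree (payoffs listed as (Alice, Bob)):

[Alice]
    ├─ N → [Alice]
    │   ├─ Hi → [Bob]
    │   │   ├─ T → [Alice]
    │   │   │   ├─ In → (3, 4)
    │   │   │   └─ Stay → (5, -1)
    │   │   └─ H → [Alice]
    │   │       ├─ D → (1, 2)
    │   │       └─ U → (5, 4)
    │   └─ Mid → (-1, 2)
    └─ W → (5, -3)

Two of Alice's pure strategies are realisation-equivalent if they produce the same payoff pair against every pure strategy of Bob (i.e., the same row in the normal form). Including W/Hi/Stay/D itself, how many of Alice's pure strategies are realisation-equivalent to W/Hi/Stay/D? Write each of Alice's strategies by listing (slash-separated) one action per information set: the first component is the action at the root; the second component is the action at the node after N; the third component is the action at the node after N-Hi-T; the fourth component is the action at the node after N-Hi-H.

Row for W/Hi/Stay/D (columns T, H): (5,-3) (5,-3).
Under W/Hi/Stay/D, Alice's choice at the node after N and at the node after N-Hi-T and at the node after N-Hi-H can never be reached regardless of what Bob does, so varying those choices leaves every outcome unchanged.
Holding the reachable choices fixed and varying the unreachable ones freely already gives 2 × 2 × 2 = 8 equivalent strategies.
No other strategy reproduces this row, so those 8 are the full class: W/Hi/In/D, W/Hi/In/U, W/Hi/Stay/D, W/Hi/Stay/U, W/Mid/In/D, W/Mid/In/U, W/Mid/Stay/D, W/Mid/Stay/U.

8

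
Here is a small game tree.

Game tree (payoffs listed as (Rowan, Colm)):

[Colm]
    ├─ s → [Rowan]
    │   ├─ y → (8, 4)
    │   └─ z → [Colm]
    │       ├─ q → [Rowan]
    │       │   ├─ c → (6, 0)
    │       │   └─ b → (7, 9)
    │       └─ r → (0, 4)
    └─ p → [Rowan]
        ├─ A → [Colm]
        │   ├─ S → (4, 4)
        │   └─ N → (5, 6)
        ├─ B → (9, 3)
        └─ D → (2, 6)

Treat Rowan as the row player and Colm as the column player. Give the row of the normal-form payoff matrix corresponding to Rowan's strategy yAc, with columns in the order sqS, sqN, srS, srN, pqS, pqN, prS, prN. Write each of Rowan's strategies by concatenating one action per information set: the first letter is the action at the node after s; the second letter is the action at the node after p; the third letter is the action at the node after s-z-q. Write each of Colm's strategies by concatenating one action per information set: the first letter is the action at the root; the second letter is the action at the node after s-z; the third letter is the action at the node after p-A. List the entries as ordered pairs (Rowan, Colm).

vs sqS: Colm plays s → Rowan plays y at [s] → (8, 4)
vs sqN: Colm plays s → Rowan plays y at [s] → (8, 4)
vs srS: Colm plays s → Rowan plays y at [s] → (8, 4)
vs srN: Colm plays s → Rowan plays y at [s] → (8, 4)
vs pqS: Colm plays p → Rowan plays A at [p] → Colm plays S at [p-A] → (4, 4)
vs pqN: Colm plays p → Rowan plays A at [p] → Colm plays N at [p-A] → (5, 6)
vs prS: Colm plays p → Rowan plays A at [p] → Colm plays S at [p-A] → (4, 4)
vs prN: Colm plays p → Rowan plays A at [p] → Colm plays N at [p-A] → (5, 6)

(8,4) (8,4) (8,4) (8,4) (4,4) (5,6) (4,4) (5,6)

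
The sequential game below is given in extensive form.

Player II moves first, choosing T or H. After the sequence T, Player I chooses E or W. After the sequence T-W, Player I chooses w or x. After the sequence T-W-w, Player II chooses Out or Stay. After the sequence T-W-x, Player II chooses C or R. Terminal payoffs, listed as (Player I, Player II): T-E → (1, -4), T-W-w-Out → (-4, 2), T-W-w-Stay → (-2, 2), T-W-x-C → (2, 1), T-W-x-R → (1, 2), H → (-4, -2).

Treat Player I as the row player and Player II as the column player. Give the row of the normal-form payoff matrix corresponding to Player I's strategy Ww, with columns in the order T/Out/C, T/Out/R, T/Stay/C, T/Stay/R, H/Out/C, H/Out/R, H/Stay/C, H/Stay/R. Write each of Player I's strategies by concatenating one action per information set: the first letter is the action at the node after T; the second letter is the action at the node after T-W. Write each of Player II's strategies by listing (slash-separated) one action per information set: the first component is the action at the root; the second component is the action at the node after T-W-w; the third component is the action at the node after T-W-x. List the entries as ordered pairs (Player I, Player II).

vs T/Out/C: Player II plays T → Player I plays W at [T] → Player I plays w at [T-W] → Player II plays Out at [T-W-w] → (-4, 2)
vs T/Out/R: Player II plays T → Player I plays W at [T] → Player I plays w at [T-W] → Player II plays Out at [T-W-w] → (-4, 2)
vs T/Stay/C: Player II plays T → Player I plays W at [T] → Player I plays w at [T-W] → Player II plays Stay at [T-W-w] → (-2, 2)
vs T/Stay/R: Player II plays T → Player I plays W at [T] → Player I plays w at [T-W] → Player II plays Stay at [T-W-w] → (-2, 2)
vs H/Out/C: Player II plays H → (-4, -2)
vs H/Out/R: Player II plays H → (-4, -2)
vs H/Stay/C: Player II plays H → (-4, -2)
vs H/Stay/R: Player II plays H → (-4, -2)

(-4,2) (-4,2) (-2,2) (-2,2) (-4,-2) (-4,-2) (-4,-2) (-4,-2)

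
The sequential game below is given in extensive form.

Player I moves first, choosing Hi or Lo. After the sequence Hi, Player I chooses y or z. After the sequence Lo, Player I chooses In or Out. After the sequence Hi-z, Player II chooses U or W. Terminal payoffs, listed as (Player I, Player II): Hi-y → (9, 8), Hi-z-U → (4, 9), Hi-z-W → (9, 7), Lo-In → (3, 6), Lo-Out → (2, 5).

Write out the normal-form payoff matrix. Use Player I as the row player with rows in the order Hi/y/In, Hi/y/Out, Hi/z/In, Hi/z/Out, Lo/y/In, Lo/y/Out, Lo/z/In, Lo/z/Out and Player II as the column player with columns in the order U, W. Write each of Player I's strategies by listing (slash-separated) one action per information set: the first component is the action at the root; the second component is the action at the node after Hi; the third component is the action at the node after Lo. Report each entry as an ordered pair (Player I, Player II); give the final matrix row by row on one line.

Hi/y/In: (9,8) (9,8) | Hi/y/Out: (9,8) (9,8) | Hi/z/In: (4,9) (9,7) | Hi/z/Out: (4,9) (9,7) | Lo/y/In: (3,6) (3,6) | Lo/y/Out: (2,5) (2,5) | Lo/z/In: (3,6) (3,6) | Lo/z/Out: (2,5) (2,5)

Row Hi/y/In: U→(9,8), W→(9,8)
Row Hi/y/Out: U→(9,8), W→(9,8)
Row Hi/z/In: U→(4,9), W→(9,7)
Row Hi/z/Out: U→(4,9), W→(9,7)
Row Lo/y/In: U→(3,6), W→(3,6)
Row Lo/y/Out: U→(2,5), W→(2,5)
Row Lo/z/In: U→(3,6), W→(3,6)
Row Lo/z/Out: U→(2,5), W→(2,5)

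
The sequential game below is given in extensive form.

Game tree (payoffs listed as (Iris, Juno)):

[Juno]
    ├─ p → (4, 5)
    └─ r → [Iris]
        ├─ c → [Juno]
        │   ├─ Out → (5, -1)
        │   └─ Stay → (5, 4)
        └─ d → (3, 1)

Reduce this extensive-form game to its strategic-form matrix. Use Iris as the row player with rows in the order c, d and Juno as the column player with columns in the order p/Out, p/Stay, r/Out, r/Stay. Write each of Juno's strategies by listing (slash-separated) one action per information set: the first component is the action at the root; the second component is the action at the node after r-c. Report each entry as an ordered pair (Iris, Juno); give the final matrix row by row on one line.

c: (4,5) (4,5) (5,-1) (5,4) | d: (4,5) (4,5) (3,1) (3,1)

        p/Out   p/Stay    r/Out   r/Stay
   c    (4,5)    (4,5)   (5,-1)    (5,4)
   d    (4,5)    (4,5)    (3,1)    (3,1)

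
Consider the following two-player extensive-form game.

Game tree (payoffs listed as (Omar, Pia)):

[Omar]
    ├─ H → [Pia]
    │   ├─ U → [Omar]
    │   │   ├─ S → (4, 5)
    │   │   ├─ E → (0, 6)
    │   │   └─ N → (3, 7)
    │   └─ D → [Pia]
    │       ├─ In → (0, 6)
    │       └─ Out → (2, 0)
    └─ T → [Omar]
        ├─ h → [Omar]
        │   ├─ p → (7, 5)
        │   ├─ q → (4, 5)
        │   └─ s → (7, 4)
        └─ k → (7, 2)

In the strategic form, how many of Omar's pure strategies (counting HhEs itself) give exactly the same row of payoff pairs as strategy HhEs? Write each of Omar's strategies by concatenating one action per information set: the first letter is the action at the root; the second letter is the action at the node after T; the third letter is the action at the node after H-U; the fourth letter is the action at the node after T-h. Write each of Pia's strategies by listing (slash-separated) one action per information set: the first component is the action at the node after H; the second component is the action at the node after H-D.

Row for HhEs (columns U/In, U/Out, D/In, D/Out): (0,6) (0,6) (0,6) (2,0).
Under HhEs, Omar's choice at the node after T and at the node after T-h can never be reached regardless of what Pia does, so varying those choices leaves every outcome unchanged.
Holding the reachable choices fixed and varying the unreachable ones freely already gives 2 × 3 = 6 equivalent strategies.
No other strategy reproduces this row, so those 6 are the full class: HhEp, HhEq, HhEs, HkEp, HkEq, HkEs.

6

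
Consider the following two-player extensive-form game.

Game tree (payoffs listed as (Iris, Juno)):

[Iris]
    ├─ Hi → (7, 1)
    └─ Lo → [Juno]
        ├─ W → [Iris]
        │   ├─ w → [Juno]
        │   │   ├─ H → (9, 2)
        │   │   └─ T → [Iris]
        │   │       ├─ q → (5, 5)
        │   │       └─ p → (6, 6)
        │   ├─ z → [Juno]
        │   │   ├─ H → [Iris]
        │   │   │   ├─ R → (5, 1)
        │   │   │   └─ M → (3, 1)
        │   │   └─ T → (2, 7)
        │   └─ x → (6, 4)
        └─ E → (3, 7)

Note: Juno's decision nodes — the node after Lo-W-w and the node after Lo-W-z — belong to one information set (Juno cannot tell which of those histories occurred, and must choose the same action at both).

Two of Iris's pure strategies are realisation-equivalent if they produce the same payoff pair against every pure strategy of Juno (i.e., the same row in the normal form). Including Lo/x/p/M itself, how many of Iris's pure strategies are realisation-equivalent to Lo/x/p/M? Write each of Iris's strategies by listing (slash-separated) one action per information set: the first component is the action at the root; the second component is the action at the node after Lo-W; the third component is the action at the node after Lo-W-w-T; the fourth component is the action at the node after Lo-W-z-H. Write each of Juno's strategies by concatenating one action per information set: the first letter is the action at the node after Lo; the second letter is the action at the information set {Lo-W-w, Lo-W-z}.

4

Row for Lo/x/p/M (columns WH, WT, EH, ET): (6,4) (6,4) (3,7) (3,7).
Under Lo/x/p/M, Iris's choice at the node after Lo-W-w-T and at the node after Lo-W-z-H can never be reached regardless of what Juno does, so varying those choices leaves every outcome unchanged.
Holding the reachable choices fixed and varying the unreachable ones freely already gives 2 × 2 = 4 equivalent strategies.
No other strategy reproduces this row, so those 4 are the full class: Lo/x/q/R, Lo/x/q/M, Lo/x/p/R, Lo/x/p/M.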